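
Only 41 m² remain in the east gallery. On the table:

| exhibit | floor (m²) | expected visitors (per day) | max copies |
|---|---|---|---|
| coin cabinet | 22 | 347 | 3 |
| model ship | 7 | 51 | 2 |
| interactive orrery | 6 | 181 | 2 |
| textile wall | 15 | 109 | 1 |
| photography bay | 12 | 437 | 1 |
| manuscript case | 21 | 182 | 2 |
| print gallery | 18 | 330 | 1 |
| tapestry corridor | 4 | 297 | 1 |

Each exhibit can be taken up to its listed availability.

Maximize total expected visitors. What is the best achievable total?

1245

Greedy by ratio would take model ship + 2×interactive orrery + photography bay + tapestry corridor: 35 m² used, total 1147.
The 13 m² tied up in model ship and interactive orrery is better spent on print gallery — total rises to 1245 (40 m²).
Every other selection either busts 41 m² or exceeds an availability limit or fails to beat 1245.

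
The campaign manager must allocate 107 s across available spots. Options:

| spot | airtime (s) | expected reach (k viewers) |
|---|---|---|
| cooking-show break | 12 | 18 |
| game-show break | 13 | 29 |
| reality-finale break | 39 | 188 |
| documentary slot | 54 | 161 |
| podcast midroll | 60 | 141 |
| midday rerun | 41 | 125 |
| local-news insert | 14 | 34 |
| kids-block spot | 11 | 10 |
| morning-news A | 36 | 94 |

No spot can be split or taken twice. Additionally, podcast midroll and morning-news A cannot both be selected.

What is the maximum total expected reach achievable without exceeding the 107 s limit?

Density check — reality-finale break 4.82, midday rerun 3.05, documentary slot 2.98, morning-news A 2.61 are the best per s.
A density-first pass picks game-show break + reality-finale break + midday rerun + local-news insert — 376 at 107 s.
Dropping game-show break and midday rerun frees 54 s; slotting in documentary slot (54 s) lifts the total to 383 at 107 s.
That's the maximum — no feasible swap from here does better than 383.

383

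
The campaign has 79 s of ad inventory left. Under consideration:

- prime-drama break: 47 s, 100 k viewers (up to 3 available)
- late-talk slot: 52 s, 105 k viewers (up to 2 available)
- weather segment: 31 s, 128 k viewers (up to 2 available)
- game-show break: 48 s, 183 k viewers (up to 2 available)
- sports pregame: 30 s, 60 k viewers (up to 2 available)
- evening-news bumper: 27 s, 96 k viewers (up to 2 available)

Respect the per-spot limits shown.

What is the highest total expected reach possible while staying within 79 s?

Taking the top-ratio spots first gives 2×weather segment for 256 (62 s).
Replace weather segment with game-show break: the trade gains 55 net, giving 311 at 79 s.

311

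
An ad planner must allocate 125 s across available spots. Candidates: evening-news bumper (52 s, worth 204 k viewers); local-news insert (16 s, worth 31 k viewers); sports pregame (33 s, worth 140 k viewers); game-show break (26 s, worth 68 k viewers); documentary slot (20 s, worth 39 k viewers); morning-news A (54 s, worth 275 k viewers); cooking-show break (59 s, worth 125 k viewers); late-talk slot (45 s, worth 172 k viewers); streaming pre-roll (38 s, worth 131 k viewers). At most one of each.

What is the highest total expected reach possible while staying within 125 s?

546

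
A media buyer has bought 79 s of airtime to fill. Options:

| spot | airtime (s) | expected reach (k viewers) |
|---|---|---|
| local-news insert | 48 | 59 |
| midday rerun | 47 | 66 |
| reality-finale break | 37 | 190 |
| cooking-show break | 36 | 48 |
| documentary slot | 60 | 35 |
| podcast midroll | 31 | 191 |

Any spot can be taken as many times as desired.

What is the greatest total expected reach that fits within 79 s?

382

Best packing: 2×podcast midroll — 62 s, 382 total.
That's the maximum — no swap from here does better than 382.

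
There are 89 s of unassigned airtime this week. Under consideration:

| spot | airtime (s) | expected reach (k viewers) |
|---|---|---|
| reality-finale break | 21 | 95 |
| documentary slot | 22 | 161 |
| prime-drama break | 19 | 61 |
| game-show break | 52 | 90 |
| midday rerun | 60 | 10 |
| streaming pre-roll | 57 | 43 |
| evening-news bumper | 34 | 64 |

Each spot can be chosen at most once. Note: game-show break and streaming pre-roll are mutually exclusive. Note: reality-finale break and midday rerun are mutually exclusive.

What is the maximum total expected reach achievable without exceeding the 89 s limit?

320

A density-first pass picks reality-finale break + documentary slot + prime-drama break — 317 at 62 s.
Replace prime-drama break with evening-news bumper: the trade gains 3 net, giving 320 at 77 s.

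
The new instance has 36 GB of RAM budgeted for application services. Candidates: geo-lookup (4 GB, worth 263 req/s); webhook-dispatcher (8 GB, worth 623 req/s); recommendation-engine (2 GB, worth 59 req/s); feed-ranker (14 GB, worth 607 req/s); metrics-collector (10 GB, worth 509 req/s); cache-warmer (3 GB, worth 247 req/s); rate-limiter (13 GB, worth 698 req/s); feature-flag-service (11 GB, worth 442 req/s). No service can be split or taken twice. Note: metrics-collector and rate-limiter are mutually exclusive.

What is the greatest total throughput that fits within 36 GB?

2084

A density-first pass picks geo-lookup + webhook-dispatcher + recommendation-engine + cache-warmer + rate-limiter — 1890 at 30 GB.
Dropping recommendation-engine and rate-limiter frees 15 GB; slotting in metrics-collector + feature-flag-service (21 GB) lifts the total to 2084 at 36 GB.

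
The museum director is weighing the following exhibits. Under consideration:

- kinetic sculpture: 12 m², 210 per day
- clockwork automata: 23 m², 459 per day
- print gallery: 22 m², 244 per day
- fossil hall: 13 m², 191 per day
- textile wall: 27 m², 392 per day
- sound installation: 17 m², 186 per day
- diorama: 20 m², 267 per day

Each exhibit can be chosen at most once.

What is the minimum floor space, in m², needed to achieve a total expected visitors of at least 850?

48

Look for the lowest-floor combination reaching 850.
kinetic sculpture + clockwork automata + fossil hall reaches 860 using 48 m².
Any bundle with less than 48 m² falls short of 850.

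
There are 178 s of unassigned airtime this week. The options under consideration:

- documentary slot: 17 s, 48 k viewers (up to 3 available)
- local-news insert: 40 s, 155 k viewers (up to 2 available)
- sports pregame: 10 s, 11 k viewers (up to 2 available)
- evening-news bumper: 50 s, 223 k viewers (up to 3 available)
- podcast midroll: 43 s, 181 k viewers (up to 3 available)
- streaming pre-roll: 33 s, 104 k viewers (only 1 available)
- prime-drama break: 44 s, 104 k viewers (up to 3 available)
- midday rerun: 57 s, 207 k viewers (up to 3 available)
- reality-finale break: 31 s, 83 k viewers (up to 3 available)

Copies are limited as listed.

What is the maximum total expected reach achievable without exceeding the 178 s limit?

740

Greedy by ratio would take documentary slot + sports pregame + 3×evening-news bumper: 177 s used, total 728.
Reworking the packing: local-news insert + evening-news bumper + 2×podcast midroll uses 176 s and improves the total to 740.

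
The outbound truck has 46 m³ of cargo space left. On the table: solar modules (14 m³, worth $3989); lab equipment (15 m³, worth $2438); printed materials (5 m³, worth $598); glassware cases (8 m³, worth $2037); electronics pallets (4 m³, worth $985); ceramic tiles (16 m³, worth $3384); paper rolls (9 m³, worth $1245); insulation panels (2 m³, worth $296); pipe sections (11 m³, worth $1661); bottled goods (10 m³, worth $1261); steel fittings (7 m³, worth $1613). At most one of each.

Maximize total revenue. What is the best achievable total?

Density check — solar modules 284.93, glassware cases 254.62, electronics pallets 246.25, steel fittings 230.43 are the best per m³.
A density-first pass picks solar modules + glassware cases + electronics pallets + insulation panels + pipe sections + steel fittings — 10581 at 46 m³.
The 17 m³ tied up in electronics pallets and insulation panels and pipe sections is better spent on ceramic tiles — total rises to 11023 (45 m³).
No other feasible combination exceeds 11023.

11023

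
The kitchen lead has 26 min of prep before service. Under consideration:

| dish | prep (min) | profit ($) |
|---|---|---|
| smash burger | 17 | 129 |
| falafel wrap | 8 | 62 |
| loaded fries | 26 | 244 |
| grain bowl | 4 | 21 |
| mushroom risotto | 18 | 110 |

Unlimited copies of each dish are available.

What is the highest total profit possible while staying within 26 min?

244

Best packing: loaded fries — 26 min, 244 total.
No other feasible combination exceeds 244.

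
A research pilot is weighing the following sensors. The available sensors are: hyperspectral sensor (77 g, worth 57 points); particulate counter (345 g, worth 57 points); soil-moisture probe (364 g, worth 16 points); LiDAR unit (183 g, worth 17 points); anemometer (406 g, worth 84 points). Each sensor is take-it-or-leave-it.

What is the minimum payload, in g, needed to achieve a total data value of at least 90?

422

Minimise g subject to total data value ≥ 90.
Taking hyperspectral sensor + particulate counter gives 114 (≥ 90) for 422 g.
Any bundle with less than 422 g falls short of 90.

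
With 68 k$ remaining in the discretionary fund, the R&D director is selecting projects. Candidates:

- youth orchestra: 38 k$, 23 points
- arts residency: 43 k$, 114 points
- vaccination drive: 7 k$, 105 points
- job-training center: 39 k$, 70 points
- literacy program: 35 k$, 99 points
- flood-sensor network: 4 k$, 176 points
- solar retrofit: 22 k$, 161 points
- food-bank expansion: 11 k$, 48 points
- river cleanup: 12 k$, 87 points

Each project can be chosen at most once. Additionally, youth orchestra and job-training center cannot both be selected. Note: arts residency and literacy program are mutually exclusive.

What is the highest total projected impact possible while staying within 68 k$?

577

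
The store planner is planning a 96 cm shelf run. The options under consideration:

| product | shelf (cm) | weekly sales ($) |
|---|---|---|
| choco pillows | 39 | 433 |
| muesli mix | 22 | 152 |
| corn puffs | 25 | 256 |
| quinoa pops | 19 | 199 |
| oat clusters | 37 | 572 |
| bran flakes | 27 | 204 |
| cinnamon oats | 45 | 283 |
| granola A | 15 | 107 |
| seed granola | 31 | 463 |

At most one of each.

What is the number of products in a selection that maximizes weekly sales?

The maximum weekly sales within 96 cm is 1291.
corn puffs + oat clusters + seed granola hits 1291 at 93 cm.
Every optimal selection uses 3 products.

3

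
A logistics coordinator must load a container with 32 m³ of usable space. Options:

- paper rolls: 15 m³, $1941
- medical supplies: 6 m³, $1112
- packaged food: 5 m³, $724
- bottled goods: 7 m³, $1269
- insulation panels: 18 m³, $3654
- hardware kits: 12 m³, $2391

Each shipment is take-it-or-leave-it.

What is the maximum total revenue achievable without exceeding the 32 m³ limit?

Ranking by ratio (revenue/m³): insulation panels 203.00, hardware kits 199.25, medical supplies 185.33.
Taking insulation panels + hardware kits: 30 m³ used, 6045 in revenue.
The closest alternative, medical supplies + bottled goods + insulation panels, reaches only 6035.

6045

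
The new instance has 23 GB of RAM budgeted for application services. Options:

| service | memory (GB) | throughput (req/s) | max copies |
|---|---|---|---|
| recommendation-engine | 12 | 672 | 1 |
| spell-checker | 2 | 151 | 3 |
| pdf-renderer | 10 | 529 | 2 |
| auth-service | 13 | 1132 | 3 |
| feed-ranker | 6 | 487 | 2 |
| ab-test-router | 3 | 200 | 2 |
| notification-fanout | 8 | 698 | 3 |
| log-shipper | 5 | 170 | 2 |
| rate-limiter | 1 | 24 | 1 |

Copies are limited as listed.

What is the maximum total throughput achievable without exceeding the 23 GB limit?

Density check — notification-fanout 87.25, auth-service 87.08, feed-ranker 81.17, spell-checker 75.50 are the best per GB.
Greedy by ratio would take feed-ranker + 2×notification-fanout + rate-limiter: 23 GB used, total 1907.
A better packing is spell-checker + auth-service + notification-fanout: 23 GB, total 1981.
Every other selection either busts 23 GB or exceeds an availability limit or fails to beat 1981.

1981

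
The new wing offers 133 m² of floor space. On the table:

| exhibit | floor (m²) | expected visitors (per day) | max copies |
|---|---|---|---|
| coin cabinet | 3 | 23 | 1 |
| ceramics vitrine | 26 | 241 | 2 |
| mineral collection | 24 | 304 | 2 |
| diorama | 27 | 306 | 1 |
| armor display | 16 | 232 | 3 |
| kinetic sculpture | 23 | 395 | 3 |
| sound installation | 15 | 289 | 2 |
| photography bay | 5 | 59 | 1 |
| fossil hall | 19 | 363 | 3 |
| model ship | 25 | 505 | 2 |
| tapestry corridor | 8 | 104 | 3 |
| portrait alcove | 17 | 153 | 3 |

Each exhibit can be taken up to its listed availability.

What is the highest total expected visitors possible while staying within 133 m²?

2517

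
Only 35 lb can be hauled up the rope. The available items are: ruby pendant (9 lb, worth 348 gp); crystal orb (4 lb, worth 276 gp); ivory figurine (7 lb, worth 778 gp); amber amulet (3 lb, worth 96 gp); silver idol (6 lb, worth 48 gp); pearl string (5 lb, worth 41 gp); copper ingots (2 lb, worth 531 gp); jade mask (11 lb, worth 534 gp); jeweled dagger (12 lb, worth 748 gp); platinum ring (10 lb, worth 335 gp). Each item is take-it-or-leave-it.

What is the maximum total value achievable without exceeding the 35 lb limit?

2687

Taking the top-ratio items first gives ruby pendant + crystal orb + ivory figurine + copper ingots + jeweled dagger for 2681 (34 lb).
Replace ruby pendant and crystal orb with amber amulet + jade mask: the trade gains 6 net, giving 2687 at 35 lb.
Next best is ruby pendant + crystal orb + ivory figurine + copper ingots + jeweled dagger at 2681 (34 lb) — short by 6.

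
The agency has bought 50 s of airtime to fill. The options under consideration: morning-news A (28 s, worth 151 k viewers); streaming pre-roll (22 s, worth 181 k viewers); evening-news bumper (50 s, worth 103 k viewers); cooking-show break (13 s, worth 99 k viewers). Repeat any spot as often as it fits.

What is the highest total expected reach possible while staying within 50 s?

The ratio heuristic lands on 2×streaming pre-roll (362) but leaves 6 s idle.
The 22 s tied up in streaming pre-roll is better spent on 2×cooking-show break — total rises to 379 (48 s).

379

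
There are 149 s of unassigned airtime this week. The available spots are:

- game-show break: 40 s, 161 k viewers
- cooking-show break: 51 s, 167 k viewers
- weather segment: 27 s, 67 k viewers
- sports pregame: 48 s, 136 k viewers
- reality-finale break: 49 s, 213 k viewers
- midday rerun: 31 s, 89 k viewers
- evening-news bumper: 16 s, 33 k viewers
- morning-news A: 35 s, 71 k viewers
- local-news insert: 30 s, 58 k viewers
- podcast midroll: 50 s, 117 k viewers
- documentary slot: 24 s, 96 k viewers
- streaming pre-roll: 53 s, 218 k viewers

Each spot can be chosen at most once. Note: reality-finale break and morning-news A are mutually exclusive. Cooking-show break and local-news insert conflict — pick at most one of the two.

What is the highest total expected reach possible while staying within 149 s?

592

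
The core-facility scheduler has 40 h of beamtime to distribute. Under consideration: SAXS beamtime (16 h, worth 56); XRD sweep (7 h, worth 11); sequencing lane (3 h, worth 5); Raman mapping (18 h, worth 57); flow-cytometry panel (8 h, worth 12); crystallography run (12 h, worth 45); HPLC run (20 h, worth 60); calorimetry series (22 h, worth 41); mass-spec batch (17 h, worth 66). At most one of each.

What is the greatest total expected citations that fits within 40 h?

133

The ratio heuristic lands on XRD sweep + sequencing lane + crystallography run + mass-spec batch (127) but leaves 1 h idle.
The 15 h tied up in sequencing lane and crystallography run is better spent on SAXS beamtime — total rises to 133 (40 h).
The closest alternative, sequencing lane + HPLC run + mass-spec batch, reaches only 131.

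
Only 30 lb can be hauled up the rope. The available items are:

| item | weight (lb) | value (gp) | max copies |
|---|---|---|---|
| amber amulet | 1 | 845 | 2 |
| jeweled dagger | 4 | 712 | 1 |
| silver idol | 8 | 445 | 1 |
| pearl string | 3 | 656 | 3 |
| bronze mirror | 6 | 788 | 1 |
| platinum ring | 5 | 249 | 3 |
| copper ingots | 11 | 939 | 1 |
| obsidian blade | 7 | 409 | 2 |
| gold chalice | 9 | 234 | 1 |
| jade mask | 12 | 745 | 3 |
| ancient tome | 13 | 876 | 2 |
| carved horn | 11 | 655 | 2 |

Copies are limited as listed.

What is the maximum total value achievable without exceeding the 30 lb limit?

By value per lb: amber amulet 845.00, pearl string 218.67, jeweled dagger 178.00, bronze mirror 131.33 lead.
A density-first pass picks 2×amber amulet + jeweled dagger + 3×pearl string + bronze mirror + obsidian blade — 5567 at 28 lb.
Replace obsidian blade with silver idol: the trade gains 36 net, giving 5603 at 29 lb.

5603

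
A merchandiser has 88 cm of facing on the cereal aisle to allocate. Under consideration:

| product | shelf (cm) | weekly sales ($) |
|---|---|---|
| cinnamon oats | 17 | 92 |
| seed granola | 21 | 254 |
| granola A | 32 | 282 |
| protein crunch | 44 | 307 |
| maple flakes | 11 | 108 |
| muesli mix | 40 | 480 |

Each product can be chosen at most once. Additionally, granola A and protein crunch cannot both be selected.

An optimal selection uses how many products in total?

3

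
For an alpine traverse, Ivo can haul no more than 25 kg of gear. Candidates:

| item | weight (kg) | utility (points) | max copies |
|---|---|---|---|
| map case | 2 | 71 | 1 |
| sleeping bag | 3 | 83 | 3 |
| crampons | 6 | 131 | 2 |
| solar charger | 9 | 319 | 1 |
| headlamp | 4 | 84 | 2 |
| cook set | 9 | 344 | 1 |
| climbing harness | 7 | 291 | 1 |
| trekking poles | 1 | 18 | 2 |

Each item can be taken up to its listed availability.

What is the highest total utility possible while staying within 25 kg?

954

Density check — climbing harness 41.57, cook set 38.22, map case 35.50 are the best per kg.
Greedy by ratio would take map case + 2×sleeping bag + cook set + climbing harness + trekking poles: 25 kg used, total 890.
The 9 kg tied up in map case and 2×sleeping bag and trekking poles is better spent on solar charger — total rises to 954 (25 kg).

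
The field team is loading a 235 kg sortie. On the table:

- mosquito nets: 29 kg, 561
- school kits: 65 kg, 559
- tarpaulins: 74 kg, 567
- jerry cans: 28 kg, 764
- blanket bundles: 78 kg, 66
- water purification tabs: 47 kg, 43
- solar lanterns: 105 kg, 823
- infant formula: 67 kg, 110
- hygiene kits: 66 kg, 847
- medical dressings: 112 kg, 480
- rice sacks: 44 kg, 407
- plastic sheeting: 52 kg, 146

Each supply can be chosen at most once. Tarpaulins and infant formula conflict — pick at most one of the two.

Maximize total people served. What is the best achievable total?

3138

Density check — jerry cans 27.29, mosquito nets 19.34, hygiene kits 12.83, rice sacks 9.25 are the best per kg.
Mosquito nets + school kits + jerry cans + hygiene kits + rice sacks uses 232 of the 235 kg and totals 3138.
The closest alternative, mosquito nets + jerry cans + solar lanterns + hygiene kits, reaches only 2995.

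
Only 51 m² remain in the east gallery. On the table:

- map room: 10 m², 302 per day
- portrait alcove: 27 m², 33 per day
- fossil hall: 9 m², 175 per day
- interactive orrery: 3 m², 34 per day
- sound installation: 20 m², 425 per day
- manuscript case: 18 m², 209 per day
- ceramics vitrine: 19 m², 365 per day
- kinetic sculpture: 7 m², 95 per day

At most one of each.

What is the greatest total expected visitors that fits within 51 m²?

Greedy by ratio would take map room + fossil hall + interactive orrery + sound installation + kinetic sculpture: 49 m² used, total 1031.
The 19 m² tied up in fossil hall and interactive orrery and kinetic sculpture is better spent on ceramics vitrine — total rises to 1092 (49 m²).
Next best is map room + fossil hall + interactive orrery + sound installation + kinetic sculpture at 1031 (49 m²) — short by 61.

1092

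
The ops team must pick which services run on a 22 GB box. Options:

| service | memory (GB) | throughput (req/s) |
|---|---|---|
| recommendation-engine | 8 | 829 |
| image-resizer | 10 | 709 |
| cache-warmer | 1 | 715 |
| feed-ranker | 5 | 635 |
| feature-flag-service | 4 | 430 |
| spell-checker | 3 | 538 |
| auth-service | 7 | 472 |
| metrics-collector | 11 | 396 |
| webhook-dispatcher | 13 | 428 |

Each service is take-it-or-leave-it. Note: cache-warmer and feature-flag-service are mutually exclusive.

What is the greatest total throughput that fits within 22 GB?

2791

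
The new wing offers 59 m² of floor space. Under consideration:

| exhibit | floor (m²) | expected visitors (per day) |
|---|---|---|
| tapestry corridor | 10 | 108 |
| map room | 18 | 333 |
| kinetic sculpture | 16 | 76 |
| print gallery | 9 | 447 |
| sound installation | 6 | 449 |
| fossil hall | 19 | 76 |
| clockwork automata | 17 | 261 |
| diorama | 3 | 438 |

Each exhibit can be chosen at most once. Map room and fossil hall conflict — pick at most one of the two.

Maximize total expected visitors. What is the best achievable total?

Density check — diorama 146.00, sound installation 74.83, print gallery 49.67, map room 18.50 are the best per m².
Map room + print gallery + sound installation + clockwork automata + diorama uses 53 of the 59 m² and totals 1928.
The closest alternative, tapestry corridor + map room + print gallery + sound installation + diorama, reaches only 1775.

1928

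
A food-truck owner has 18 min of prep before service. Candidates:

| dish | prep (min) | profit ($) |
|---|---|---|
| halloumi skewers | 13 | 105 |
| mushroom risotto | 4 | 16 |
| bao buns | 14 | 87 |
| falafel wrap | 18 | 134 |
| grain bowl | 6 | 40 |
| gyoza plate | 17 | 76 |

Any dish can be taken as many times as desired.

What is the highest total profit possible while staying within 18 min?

A density-first pass picks halloumi skewers + mushroom risotto — 121 at 17 min.
Replace halloumi skewers and mushroom risotto with falafel wrap: the trade gains 13 net, giving 134 at 18 min.

134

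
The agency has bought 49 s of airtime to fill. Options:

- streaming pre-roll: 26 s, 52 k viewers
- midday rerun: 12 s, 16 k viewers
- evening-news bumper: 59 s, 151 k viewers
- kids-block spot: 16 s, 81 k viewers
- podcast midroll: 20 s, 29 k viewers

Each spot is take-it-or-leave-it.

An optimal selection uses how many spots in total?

2

Best achievable expected reach is 133.
For example streaming pre-roll + kids-block spot achieves it, using 42 s.
Any selection reaching 133 contains exactly 2 spots.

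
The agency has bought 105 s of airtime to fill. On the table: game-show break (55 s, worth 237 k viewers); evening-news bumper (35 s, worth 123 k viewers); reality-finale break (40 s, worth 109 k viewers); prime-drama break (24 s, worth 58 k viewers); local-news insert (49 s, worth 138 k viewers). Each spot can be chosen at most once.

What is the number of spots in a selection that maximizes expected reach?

The maximum expected reach within 105 s is 375.
One optimal bundle: game-show break + local-news insert (104 s).
Any selection reaching 375 contains exactly 2 spots.

2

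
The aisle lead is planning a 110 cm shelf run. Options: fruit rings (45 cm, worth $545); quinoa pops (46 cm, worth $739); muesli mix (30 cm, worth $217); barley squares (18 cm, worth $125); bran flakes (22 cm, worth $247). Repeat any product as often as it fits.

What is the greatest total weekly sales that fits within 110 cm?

1603

Taking 2×quinoa pops + barley squares: 110 cm used, 1603 in weekly sales.
Every other selection either busts 110 cm or fails to beat 1603.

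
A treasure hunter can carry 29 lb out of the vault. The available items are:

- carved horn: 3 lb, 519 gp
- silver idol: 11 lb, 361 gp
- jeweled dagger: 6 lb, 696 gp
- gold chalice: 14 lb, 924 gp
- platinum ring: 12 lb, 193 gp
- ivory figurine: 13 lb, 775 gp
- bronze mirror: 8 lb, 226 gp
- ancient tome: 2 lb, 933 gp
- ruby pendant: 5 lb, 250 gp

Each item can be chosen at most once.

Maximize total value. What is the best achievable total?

By value per lb: ancient tome 466.50, carved horn 173.00, jeweled dagger 116.00 lead.
The ratio heuristic lands on carved horn + jeweled dagger + gold chalice + ancient tome (3072) but leaves 4 lb idle.
Replace gold chalice with ivory figurine + ruby pendant: the trade gains 101 net, giving 3173 at 29 lb.
The closest alternative, carved horn + jeweled dagger + gold chalice + ancient tome, reaches only 3072.

3173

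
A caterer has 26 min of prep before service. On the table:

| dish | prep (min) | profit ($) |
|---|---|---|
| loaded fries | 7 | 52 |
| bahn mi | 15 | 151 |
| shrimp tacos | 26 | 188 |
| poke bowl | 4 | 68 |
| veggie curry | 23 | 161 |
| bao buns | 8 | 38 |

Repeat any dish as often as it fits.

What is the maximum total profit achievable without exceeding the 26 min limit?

Taking 6×poke bowl: 24 min used, 408 in profit.

408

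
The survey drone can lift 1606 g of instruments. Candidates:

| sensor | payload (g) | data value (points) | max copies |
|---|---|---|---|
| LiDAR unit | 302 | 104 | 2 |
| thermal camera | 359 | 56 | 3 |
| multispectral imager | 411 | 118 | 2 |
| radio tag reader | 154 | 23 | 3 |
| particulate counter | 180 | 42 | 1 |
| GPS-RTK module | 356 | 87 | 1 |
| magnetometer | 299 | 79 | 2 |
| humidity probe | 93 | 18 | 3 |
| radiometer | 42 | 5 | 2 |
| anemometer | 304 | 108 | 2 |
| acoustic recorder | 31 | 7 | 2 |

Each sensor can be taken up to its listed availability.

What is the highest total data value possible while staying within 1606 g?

Taking the top-ratio sensors first gives 2×LiDAR unit + magnetometer + 2×anemometer + 2×acoustic recorder for 517 (1573 g).
The 62 g tied up in 2×acoustic recorder is better spent on humidity probe — total rises to 521 (1604 g).
No other feasible combination exceeds 521.

521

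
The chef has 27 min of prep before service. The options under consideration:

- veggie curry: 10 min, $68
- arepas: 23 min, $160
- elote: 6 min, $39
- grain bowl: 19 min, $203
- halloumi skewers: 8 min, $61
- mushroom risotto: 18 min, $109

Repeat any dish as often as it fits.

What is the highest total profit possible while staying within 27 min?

264

Grain bowl + halloumi skewers uses 27 of the 27 min and totals 264.
Nothing else within 27 min beats 264.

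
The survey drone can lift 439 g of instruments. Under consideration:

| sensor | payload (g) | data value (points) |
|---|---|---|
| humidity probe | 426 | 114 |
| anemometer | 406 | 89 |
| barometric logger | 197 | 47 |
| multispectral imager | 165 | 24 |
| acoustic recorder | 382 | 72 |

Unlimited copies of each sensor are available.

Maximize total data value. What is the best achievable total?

By data value per g: humidity probe 0.27, barometric logger 0.24, anemometer 0.22 lead.
Best packing: humidity probe — 426 g, 114 total.
Every other selection either busts 439 g or fails to beat 114.

114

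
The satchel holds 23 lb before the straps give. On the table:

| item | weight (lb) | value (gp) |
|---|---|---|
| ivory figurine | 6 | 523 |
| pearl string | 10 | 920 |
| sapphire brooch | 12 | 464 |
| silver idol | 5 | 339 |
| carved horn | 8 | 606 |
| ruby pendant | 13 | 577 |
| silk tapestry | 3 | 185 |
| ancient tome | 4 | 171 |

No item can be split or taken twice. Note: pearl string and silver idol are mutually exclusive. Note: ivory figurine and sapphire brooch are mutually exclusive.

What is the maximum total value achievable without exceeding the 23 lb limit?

Density check — pearl string 92.00, ivory figurine 87.17, carved horn 75.75 are the best per lb.
Ivory figurine + pearl string + silk tapestry + ancient tome uses 23 of the 23 lb and totals 1799.
No other feasible combination exceeds 1799.

1799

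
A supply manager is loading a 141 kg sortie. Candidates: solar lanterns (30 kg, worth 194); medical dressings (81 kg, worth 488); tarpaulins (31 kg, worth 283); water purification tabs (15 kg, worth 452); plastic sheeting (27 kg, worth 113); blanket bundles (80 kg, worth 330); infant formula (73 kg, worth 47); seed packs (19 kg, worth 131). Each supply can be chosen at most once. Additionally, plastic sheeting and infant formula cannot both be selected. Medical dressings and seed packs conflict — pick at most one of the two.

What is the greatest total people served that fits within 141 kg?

1223

Ranking by ratio (people served/kg): water purification tabs 30.13, tarpaulins 9.13, seed packs 6.89, solar lanterns 6.47.
Filling by ratio: solar lanterns + tarpaulins + water purification tabs + plastic sheeting + seed packs for 1173, with 19 kg left unused.
Replace solar lanterns and plastic sheeting and seed packs with medical dressings: the trade gains 50 net, giving 1223 at 127 kg.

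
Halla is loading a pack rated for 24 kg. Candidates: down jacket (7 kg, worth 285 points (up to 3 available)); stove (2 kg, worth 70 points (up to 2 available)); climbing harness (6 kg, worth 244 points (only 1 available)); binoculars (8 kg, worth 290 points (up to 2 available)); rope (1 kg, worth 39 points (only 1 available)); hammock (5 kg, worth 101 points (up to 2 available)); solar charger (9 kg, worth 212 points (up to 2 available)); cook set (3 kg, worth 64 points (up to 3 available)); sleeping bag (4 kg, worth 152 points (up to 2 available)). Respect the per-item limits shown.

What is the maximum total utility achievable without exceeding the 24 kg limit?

966

Taking the top-ratio items first gives 3×down jacket + stove + rope for 964 (24 kg).
Reworking the packing: 2×down jacket + climbing harness + sleeping bag uses 24 kg and improves the total to 966.
Every other selection either busts 24 kg or exceeds an availability limit or fails to beat 966.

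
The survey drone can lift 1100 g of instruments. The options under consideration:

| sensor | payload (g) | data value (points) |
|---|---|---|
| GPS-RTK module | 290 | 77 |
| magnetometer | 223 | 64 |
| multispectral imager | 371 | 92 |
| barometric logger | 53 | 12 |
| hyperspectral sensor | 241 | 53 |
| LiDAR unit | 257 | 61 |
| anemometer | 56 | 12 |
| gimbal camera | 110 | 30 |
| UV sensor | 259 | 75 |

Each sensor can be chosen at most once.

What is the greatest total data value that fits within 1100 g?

289

Density check — UV sensor 0.29, magnetometer 0.29, gimbal camera 0.27 are the best per g.
The ratio heuristic lands on GPS-RTK module + magnetometer + barometric logger + anemometer + gimbal camera + UV sensor (270) but leaves 109 g idle.
The 166 g tied up in anemometer and gimbal camera is better spent on LiDAR unit — total rises to 289 (1082 g).
GPS-RTK module + magnetometer + LiDAR unit + anemometer + UV sensor (1085 g) also reaches 289 — a tie, but nothing goes higher.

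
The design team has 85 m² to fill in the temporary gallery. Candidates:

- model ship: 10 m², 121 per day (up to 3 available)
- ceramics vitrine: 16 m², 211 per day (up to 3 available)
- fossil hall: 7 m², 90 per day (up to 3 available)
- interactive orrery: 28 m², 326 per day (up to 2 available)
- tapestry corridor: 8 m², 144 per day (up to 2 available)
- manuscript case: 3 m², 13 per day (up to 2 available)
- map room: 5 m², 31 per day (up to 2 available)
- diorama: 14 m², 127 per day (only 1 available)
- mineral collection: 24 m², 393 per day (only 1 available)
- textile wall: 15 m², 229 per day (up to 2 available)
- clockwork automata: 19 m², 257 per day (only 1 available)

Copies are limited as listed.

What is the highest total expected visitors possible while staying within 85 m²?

1319

Density check — tapestry corridor 18.00, mineral collection 16.38, textile wall 15.27, clockwork automata 13.53 are the best per m².
The ratio ordering already packs tightly: 2×fossil hall + 2×tapestry corridor + mineral collection + 2×textile wall, 84 m², 1319.
No other feasible combination exceeds 1319.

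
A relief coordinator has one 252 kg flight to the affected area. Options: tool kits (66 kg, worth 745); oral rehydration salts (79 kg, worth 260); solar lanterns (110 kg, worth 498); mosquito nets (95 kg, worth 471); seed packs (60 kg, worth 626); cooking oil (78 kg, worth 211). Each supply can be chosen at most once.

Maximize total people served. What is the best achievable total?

1869

Density check — tool kits 11.29, seed packs 10.43, mosquito nets 4.96, solar lanterns 4.53 are the best per kg.
Greedy by ratio would take tool kits + mosquito nets + seed packs: 221 kg used, total 1842.
The 95 kg tied up in mosquito nets is better spent on solar lanterns — total rises to 1869 (236 kg).
That's the maximum — no swap from here does better than 1869.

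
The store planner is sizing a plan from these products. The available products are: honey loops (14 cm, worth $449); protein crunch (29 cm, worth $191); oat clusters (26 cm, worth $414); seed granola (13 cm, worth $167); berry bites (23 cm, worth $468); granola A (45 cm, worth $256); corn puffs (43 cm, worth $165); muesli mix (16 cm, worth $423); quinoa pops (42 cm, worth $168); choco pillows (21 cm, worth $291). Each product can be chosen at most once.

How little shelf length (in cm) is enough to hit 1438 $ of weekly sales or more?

66

Look for the lowest-shelf combination reaching 1438.
honey loops + seed granola + berry bites + muesli mix reaches 1507 using 66 cm.
No combination under 66 cm hits 1438.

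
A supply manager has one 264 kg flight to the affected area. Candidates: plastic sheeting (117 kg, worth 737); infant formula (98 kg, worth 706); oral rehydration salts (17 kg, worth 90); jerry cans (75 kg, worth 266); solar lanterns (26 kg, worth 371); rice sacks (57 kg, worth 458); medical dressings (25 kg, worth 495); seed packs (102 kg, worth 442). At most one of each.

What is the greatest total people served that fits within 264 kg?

By people served per kg: medical dressings 19.80, solar lanterns 14.27, rice sacks 8.04 lead.
Greedy by ratio would take infant formula + oral rehydration salts + solar lanterns + rice sacks + medical dressings: 223 kg used, total 2120.
Replace infant formula with plastic sheeting: the trade gains 31 net, giving 2151 at 242 kg.
Next best is infant formula + oral rehydration salts + solar lanterns + rice sacks + medical dressings at 2120 (223 kg) — short by 31.

2151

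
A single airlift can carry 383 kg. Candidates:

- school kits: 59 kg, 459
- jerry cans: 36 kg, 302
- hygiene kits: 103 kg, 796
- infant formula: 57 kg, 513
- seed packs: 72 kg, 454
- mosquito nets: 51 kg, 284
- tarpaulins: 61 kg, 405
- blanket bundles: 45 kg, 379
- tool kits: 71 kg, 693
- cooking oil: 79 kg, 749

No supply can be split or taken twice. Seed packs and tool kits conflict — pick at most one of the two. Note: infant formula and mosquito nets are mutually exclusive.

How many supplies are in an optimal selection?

5

The maximum people served within 383 kg is 3210.
school kits + hygiene kits + infant formula + tool kits + cooking oil hits 3210 at 369 kg.
All optima have 5 supplies.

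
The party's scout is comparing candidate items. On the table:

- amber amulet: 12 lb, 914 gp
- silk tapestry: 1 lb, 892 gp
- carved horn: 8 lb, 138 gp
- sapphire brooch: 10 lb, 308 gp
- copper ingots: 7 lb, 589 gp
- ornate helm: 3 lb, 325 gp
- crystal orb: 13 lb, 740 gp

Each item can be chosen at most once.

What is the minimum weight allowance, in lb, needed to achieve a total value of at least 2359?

20

Need the lightest bundle worth ≥ 2359.
amber amulet + silk tapestry + copper ingots: 2395 value at 20 lb.
Below 20 lb the best achievable stays under 2359.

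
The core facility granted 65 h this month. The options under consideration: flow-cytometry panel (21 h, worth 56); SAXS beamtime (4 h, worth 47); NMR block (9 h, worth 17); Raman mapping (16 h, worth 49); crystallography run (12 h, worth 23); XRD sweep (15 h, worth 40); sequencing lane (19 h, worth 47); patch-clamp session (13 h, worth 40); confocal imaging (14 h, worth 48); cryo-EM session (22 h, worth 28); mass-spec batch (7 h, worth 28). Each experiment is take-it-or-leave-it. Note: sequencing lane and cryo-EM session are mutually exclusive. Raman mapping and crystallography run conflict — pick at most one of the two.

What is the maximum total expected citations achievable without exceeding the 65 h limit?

229

Ranking by ratio (expected citations/h): SAXS beamtime 11.75, mass-spec batch 4.00, confocal imaging 3.43, patch-clamp session 3.08.
Best packing: SAXS beamtime + NMR block + Raman mapping + XRD sweep + confocal imaging + mass-spec batch — 65 h, 229 total.
SAXS beamtime + NMR block + Raman mapping + patch-clamp session + confocal imaging + mass-spec batch (63 h) also reaches 229 — a tie, but nothing goes higher.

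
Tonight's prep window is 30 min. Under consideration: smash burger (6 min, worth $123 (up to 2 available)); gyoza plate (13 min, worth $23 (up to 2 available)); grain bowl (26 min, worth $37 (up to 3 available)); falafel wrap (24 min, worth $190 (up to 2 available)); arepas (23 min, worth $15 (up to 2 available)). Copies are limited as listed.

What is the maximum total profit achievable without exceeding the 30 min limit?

Taking the top-ratio dishes first gives 2×smash burger + gyoza plate for 269 (25 min).
Replace smash burger and gyoza plate with falafel wrap: the trade gains 44 net, giving 313 at 30 min.

313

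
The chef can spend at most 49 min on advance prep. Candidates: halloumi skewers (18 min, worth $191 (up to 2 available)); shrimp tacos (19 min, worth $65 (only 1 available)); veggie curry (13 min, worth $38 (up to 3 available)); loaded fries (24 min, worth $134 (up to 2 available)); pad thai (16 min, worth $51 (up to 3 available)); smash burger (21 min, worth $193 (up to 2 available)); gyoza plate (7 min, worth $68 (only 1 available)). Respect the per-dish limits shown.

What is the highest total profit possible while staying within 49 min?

By profit per min: halloumi skewers 10.61, gyoza plate 9.71, smash burger 9.19, loaded fries 5.58 lead.
Filling by ratio: 2×halloumi skewers + gyoza plate for 450, with 6 min left unused.
Dropping 2×halloumi skewers frees 36 min; slotting in 2×smash burger (42 min) lifts the total to 454 at 49 min.
Nothing else within 49 min beats 454.

454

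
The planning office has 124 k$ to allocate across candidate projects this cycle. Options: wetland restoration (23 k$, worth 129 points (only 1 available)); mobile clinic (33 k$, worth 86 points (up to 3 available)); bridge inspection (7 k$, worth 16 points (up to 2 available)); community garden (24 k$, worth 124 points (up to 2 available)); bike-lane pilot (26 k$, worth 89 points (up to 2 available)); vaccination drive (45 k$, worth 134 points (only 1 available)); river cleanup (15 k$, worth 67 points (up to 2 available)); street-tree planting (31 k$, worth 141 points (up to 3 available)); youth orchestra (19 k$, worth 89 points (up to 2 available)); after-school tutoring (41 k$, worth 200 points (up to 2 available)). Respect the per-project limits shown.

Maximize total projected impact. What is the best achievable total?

Ranking by ratio (projected impact/k$): wetland restoration 5.61, community garden 5.17, after-school tutoring 4.88, youth orchestra 4.68.
Filling by ratio: wetland restoration + bridge inspection + 2×community garden + after-school tutoring for 593, with 5 k$ left unused.
The 48 k$ tied up in bridge inspection and after-school tutoring is better spent on river cleanup + 2×youth orchestra — total rises to 622 (124 k$).
That's the maximum — no swap from here does better than 622.

622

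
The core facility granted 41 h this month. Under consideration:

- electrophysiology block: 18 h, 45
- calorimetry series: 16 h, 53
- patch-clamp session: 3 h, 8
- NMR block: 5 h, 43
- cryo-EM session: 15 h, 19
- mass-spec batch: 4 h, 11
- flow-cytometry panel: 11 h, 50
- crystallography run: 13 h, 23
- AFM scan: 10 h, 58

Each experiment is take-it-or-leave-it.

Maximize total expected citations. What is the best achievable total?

174

Ranking by ratio (expected citations/h): NMR block 8.60, AFM scan 5.80, flow-cytometry panel 4.55.
Filling by ratio: patch-clamp session + NMR block + mass-spec batch + flow-cytometry panel + AFM scan for 170, with 8 h left unused.
The 7 h tied up in patch-clamp session and mass-spec batch is better spent on crystallography run — total rises to 174 (39 h).
Next best is calorimetry series + patch-clamp session + NMR block + mass-spec batch + AFM scan at 173 (38 h) — short by 1.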